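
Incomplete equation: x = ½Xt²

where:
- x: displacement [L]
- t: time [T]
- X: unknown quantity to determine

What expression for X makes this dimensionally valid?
X = a (acceleration), dimensions [L T^-2]

x has dimensions [L]; the rest of the RHS (½ t²) has dimensions [T^2].
So X must have dimensions [L T^-2] — X = a (acceleration).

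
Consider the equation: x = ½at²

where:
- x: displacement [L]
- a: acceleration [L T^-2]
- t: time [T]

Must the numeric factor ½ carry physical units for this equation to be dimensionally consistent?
No

x has dimensions [L] and at² already has dimensions [L], so the equation balances without ½ contributing any dimensions. ½ is a pure (dimensionless) number; changing or removing it would not affect dimensional consistency.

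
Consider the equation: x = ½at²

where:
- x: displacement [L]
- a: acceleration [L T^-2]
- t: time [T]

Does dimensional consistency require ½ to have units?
No

x has dimensions [L] and at² already has dimensions [L], so the equation balances without ½ contributing any dimensions. ½ is a pure (dimensionless) number; changing or removing it would not affect dimensional consistency.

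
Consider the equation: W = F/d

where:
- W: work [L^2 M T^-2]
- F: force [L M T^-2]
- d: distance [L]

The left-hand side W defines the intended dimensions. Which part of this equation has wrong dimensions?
The right-hand side term F/d

W has dimensions [L^2 M T^-2], but F/d has dimensions [M T^-2], so the term F/d is dimensionally wrong for W.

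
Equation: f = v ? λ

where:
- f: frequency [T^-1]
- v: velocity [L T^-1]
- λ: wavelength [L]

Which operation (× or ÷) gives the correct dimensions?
division (÷): f = v ÷ λ

f [T^-1]; v [L T^-1]; λ [L].
v × λ → [L^2 T^-1] ✗
v ÷ λ → [T^-1] ✓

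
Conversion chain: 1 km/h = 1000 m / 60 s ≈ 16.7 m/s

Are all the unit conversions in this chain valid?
The chain is incorrect (it contains an error).

Incorrect: 1 h = 3600 s, not 60 s (1 km/h ≈ 0.278 m/s)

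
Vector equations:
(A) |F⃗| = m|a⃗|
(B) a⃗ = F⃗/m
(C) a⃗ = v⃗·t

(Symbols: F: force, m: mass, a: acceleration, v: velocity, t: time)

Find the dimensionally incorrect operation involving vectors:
(C) a⃗ = v⃗·t

(A) |F⃗| = m|a⃗|: LHS [L M T^-2], RHS [L M T^-2] ✓ — magnitudes of vectors are scalars
(B) a⃗ = F⃗/m: LHS [L T^-2], RHS [L T^-2] ✓ — force (vector) divided by mass (scalar)
(C) a⃗ = v⃗·t: LHS [L T^-2], RHS [L] ✗ — acceleration is velocity per time; should be v⃗/t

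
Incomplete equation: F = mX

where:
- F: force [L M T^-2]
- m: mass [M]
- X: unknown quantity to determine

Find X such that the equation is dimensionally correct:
X = a (acceleration), dimensions [L T^-2]

F has dimensions [L M T^-2]; the rest of the RHS (m) has dimensions [M].
So X must have dimensions [L T^-2] — X = a (acceleration).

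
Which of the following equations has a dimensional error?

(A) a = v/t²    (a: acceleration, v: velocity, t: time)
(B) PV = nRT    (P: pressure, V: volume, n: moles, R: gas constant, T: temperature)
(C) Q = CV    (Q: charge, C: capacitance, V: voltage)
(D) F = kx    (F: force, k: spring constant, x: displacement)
(A) a = v/t²

The equation (A) a = v/t² is dimensionally incorrect.

LHS (a): [L T^-2]
RHS (v/t²): [L T^-3] ✗

The dimensions do not match. The other three equations balance.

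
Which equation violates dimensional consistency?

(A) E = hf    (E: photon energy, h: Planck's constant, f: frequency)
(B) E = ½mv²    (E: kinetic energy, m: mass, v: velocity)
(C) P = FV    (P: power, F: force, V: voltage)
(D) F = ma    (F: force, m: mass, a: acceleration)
(C) P = FV

The equation (C) P = FV is dimensionally incorrect.

LHS (P): [L^2 M T^-3]
RHS (FV): [I^-1 L^3 M^2 T^-5] ✗

The dimensions do not match. The other three equations balance.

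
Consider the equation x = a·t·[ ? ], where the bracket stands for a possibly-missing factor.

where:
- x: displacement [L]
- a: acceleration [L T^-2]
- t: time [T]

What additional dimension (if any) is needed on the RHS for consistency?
[T] — time (e.g. t)

x has dimensions [L]; a·t has dimensions [L T^-1].
The bracketed factor must supply [L] / [L T^-1] = [T].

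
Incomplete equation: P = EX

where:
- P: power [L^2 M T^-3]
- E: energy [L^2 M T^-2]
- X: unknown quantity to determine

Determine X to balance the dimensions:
X = f (inverse time / frequency (1/t)), dimensions [T^-1]

P has dimensions [L^2 M T^-3]; the rest of the RHS (E) has dimensions [L^2 M T^-2].
So X must have dimensions [T^-1] — X = f (inverse time / frequency (1/t)).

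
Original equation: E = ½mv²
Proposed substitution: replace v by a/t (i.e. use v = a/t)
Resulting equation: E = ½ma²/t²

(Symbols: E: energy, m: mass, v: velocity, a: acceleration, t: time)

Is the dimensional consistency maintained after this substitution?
No

[v] = [L T^-1] and [a/t] = [L T^-3]. These differ, so the substitution replaces a quantity by one of different dimensions and the result E = ½ma²/t² has LHS [L^2 M T^-2] vs RHS [L^2 M T^-6] — inconsistent.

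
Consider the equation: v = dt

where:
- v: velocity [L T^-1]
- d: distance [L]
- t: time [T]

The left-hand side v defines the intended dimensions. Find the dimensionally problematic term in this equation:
The right-hand side term dt

v has dimensions [L T^-1], but dt has dimensions [L T], so the term dt is dimensionally wrong for v.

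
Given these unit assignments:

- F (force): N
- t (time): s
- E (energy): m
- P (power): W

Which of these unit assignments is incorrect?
E

The variable E (energy) should have units J, not m.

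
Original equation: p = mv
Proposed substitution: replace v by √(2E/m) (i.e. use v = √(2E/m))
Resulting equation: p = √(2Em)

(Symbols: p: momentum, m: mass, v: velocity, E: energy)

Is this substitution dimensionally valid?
Yes

[v] = [L T^-1] and [√(2E/m)] = [L T^-1]. These match, so the substitution replaces a quantity by one of the same dimensions and the result p = √(2Em) has LHS [L M T^-1] vs RHS [L M T^-1] — still consistent.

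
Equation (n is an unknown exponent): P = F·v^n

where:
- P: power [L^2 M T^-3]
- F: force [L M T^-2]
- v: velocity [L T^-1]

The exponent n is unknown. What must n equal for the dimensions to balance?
n = 1

P has dimensions [L^2 M T^-3]; v has dimensions [L T^-1].
The rest of the RHS has dimensions [L M T^-2], so v^n must supply [L T^-1].
With n = 1: F·v^1 has dimensions [L^2 M T^-3], matching the LHS ✓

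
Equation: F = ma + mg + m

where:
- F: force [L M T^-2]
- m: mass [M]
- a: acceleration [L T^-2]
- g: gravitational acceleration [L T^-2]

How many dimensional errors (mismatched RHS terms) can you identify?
1

LHS F: [L M T^-2]
- ma: [L M T^-2] ✓
- mg: [L M T^-2] ✓
- m: [M] ✗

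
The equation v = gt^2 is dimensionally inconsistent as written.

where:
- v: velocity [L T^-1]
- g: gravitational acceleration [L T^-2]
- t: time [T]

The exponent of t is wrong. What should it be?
The exponent of t should be 1: v = gt

The LHS v has dimensions [L T^-1]; t has dimensions [T].
As written, the RHS gt^2 (exponent 2 on t) has dimensions [L], which does not match.
With exponent 1, the RHS gt has dimensions [L T^-1], matching the LHS.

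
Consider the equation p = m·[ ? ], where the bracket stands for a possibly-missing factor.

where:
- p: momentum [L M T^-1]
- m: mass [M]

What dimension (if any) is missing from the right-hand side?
[L T^-1] — velocity (e.g. v)

p has dimensions [L M T^-1]; m has dimensions [M].
The bracketed factor must supply [L M T^-1] / [M] = [L T^-1].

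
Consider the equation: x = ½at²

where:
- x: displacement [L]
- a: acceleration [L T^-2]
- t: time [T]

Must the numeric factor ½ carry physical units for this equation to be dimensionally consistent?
No

x has dimensions [L] and at² already has dimensions [L], so the equation balances without ½ contributing any dimensions. ½ is a pure (dimensionless) number; changing or removing it would not affect dimensional consistency.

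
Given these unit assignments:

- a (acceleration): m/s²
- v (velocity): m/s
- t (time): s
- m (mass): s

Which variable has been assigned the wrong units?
m

The variable m (mass) should have units kg, not s.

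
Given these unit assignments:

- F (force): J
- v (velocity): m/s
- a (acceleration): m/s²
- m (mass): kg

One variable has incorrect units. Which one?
F

The variable F (force) should have units N, not J.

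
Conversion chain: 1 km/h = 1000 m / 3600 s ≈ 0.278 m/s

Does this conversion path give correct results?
The chain is correct (no errors).

Correct: 1 km = 1000 m, 1 h = 3600 s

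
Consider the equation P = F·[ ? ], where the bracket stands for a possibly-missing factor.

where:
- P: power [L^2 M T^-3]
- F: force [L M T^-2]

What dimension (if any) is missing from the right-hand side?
[L T^-1] — velocity (e.g. v)

P has dimensions [L^2 M T^-3]; F has dimensions [L M T^-2].
The bracketed factor must supply [L^2 M T^-3] / [L M T^-2] = [L T^-1].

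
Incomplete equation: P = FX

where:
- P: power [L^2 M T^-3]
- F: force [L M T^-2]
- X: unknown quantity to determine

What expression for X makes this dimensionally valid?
X = v (velocity), dimensions [L T^-1]

P has dimensions [L^2 M T^-3]; the rest of the RHS (F) has dimensions [L M T^-2].
So X must have dimensions [L T^-1] — X = v (velocity).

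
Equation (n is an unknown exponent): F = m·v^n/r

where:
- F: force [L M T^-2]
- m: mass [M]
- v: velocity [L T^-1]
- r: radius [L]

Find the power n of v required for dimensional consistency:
n = 2

F has dimensions [L M T^-2]; v has dimensions [L T^-1].
The rest of the RHS has dimensions [L^-1 M], so v^n must supply [L^2 T^-2].
With n = 2: m·v^2/r has dimensions [L M T^-2], matching the LHS ✓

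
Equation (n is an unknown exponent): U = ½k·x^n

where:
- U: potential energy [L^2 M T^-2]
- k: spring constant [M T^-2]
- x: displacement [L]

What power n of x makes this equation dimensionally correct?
n = 2

U has dimensions [L^2 M T^-2]; x has dimensions [L].
The rest of the RHS has dimensions [M T^-2], so x^n must supply [L^2].
With n = 2: ½k·x^2 has dimensions [L^2 M T^-2], matching the LHS ✓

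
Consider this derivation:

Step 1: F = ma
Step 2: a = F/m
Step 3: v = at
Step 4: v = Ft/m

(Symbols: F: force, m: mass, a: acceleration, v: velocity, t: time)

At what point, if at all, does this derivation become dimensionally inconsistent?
No step introduces an error — all steps are dimensionally consistent.

Step 1: F = ma → LHS [L M T^-2], RHS [L M T^-2] ✓
Step 2: a = F/m → LHS [L T^-2], RHS [L T^-2] ✓
Step 3: v = at → LHS [L T^-1], RHS [L T^-1] ✓
Step 4: v = Ft/m → LHS [L T^-1], RHS [L T^-1] ✓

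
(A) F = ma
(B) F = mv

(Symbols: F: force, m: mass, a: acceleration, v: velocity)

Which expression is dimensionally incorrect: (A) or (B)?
(B)

(A) F = ma: LHS [L M T^-2], RHS [L M T^-2] ✓
(B) F = mv: LHS [L M T^-2], RHS [L M T^-1] ✗

Expression (B) F = mv is dimensionally incorrect.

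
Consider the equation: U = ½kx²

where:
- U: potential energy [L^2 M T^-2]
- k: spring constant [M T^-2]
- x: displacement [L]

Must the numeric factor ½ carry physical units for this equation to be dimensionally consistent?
No

U has dimensions [L^2 M T^-2] and kx² already has dimensions [L^2 M T^-2], so the equation balances without ½ contributing any dimensions. ½ is a pure (dimensionless) number; changing or removing it would not affect dimensional consistency.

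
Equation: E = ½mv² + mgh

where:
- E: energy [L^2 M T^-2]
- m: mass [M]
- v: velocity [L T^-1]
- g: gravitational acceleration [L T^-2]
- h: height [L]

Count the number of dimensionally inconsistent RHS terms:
0

LHS E: [L^2 M T^-2]
- ½mv²: [L^2 M T^-2] ✓
- mgh: [L^2 M T^-2] ✓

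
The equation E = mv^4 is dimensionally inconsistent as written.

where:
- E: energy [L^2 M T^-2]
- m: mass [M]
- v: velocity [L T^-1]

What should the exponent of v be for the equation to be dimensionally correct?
The exponent of v should be 2: E = mv^2

The LHS E has dimensions [L^2 M T^-2]; v has dimensions [L T^-1].
As written, the RHS mv^4 (exponent 4 on v) has dimensions [L^4 M T^-4], which does not match.
With exponent 2, the RHS mv^2 has dimensions [L^2 M T^-2], matching the LHS.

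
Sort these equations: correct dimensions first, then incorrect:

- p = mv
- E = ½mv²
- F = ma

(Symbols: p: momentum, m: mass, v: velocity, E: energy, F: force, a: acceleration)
Dimensionally correct: p = mv, E = ½mv², F = ma
Dimensionally incorrect: none
Ordered (correct first, then incorrect): p = mv, E = ½mv², F = ma

- p = mv: LHS [L M T^-1], RHS [L M T^-1] → correct ✓
- E = ½mv²: LHS [L^2 M T^-2], RHS [L^2 M T^-2] → correct ✓
- F = ma: LHS [L M T^-2], RHS [L M T^-2] → correct ✓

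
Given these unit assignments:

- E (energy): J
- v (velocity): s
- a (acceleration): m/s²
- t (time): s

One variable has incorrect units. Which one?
v

The variable v (velocity) should have units m/s, not s.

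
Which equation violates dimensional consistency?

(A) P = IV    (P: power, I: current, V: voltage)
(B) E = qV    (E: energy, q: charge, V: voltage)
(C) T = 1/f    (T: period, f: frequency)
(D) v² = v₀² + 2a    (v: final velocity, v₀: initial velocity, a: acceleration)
(D) v² = v₀² + 2a

The equation (D) v² = v₀² + 2a is dimensionally incorrect.

LHS (v²): [L^2 T^-2]
RHS terms:
  - v₀²: [L^2 T^-2] ✓
  - 2a: [L T^-2] ✗ (does not match LHS)

The dimensions do not match. The other three equations balance.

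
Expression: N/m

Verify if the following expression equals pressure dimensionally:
No

The expression N/m has dimensions [M T^-2], but pressure has dimensions [L^-1 M T^-2].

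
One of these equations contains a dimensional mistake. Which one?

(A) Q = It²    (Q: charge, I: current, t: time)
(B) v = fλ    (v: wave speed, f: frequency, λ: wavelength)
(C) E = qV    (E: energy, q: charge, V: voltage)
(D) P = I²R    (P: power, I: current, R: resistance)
(A) Q = It²

The equation (A) Q = It² is dimensionally incorrect.

LHS (Q): [I T]
RHS (It²): [I T^2] ✗

The dimensions do not match. The other three equations balance.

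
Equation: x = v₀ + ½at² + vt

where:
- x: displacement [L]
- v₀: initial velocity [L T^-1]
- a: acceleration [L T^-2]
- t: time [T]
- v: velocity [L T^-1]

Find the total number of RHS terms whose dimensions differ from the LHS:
1

LHS x: [L]
- v₀: [L T^-1] ✗
- ½at²: [L] ✓
- vt: [L] ✓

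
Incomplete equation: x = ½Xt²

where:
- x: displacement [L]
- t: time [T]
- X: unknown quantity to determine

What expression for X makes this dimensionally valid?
X = a (acceleration), dimensions [L T^-2]

x has dimensions [L]; the rest of the RHS (½ t²) has dimensions [T^2].
So X must have dimensions [L T^-2] — X = a (acceleration).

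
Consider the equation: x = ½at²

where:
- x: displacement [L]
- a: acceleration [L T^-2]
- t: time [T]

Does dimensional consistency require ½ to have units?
No

x has dimensions [L] and at² already has dimensions [L], so the equation balances without ½ contributing any dimensions. ½ is a pure (dimensionless) number; changing or removing it would not affect dimensional consistency.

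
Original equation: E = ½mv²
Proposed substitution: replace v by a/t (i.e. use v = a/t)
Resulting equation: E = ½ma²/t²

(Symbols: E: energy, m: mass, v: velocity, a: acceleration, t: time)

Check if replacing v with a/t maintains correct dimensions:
No

[v] = [L T^-1] and [a/t] = [L T^-3]. These differ, so the substitution replaces a quantity by one of different dimensions and the result E = ½ma²/t² has LHS [L^2 M T^-2] vs RHS [L^2 M T^-6] — inconsistent.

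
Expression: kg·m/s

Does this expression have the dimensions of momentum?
Yes

The expression kg·m/s has dimensions [L M T^-1], which is exactly momentum [L M T^-1].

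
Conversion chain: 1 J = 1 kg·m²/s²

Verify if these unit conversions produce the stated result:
The chain is correct (no errors).

Correct: Joule is defined as kg·m²/s²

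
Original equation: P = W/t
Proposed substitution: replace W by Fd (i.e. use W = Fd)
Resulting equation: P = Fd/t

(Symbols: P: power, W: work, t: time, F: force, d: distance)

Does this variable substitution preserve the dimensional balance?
Yes

[W] = [L^2 M T^-2] and [Fd] = [L^2 M T^-2]. These match, so the substitution replaces a quantity by one of the same dimensions and the result P = Fd/t has LHS [L^2 M T^-3] vs RHS [L^2 M T^-3] — still consistent.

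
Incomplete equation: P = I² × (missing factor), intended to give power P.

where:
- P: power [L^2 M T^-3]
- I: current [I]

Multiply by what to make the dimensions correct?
R (resistance), dimensions [I^-2 L^2 M T^-3]

P has dimensions [L^2 M T^-3] and I² has dimensions [I^2].
The missing factor must have dimensions [L^2 M T^-3] / [I^2] = [I^-2 L^2 M T^-3], i.e. resistance (R).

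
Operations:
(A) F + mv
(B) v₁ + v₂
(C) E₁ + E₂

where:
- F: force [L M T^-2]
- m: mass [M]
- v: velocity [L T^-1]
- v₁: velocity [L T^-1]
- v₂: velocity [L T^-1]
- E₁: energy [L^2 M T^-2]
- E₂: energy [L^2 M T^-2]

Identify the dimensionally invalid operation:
(A) F + mv

(A) F + mv: F [L M T^-2] and mv [L M T^-1] — different dimensions cannot be added/subtracted ✗
(B) v₁ + v₂: v₁ [L T^-1] and v₂ [L T^-1] — same dimensions ✓
(C) E₁ + E₂: E₁ [L^2 M T^-2] and E₂ [L^2 M T^-2] — same dimensions ✓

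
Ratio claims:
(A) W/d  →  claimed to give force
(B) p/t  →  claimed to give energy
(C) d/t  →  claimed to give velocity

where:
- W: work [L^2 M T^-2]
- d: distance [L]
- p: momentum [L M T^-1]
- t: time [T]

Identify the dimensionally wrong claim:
(B) p/t does not give energy

(A) W/d: [L M T^-2] = force [L M T^-2] ✓
(B) p/t: [L M T^-2] ≠ energy [L^2 M T^-2] ✗
(C) d/t: [L T^-1] = velocity [L T^-1] ✓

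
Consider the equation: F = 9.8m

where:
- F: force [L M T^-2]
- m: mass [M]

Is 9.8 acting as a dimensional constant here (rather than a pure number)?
Yes

F has dimensions [L M T^-2], while m alone has dimensions [M]. For the equation to balance, the factor 9.8 must carry dimensions [L T^-2] — it is a dimensional constant (a numerical value of a physical quantity with its units suppressed), not a pure number.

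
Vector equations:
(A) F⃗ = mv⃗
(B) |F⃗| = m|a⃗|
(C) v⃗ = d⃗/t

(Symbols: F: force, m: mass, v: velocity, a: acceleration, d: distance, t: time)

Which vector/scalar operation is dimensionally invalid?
(A) F⃗ = mv⃗

(A) F⃗ = mv⃗: LHS [L M T^-2], RHS [L M T^-1] ✗ — mass times velocity is momentum, not force; should be ma⃗
(B) |F⃗| = m|a⃗|: LHS [L M T^-2], RHS [L M T^-2] ✓ — magnitudes of vectors are scalars
(C) v⃗ = d⃗/t: LHS [L T^-1], RHS [L T^-1] ✓ — displacement (vector) divided by time (scalar)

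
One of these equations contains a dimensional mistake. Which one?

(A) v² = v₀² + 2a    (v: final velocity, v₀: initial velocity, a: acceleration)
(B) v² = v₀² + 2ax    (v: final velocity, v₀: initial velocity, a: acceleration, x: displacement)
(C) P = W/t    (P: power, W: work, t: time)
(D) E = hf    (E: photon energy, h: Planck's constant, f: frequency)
(A) v² = v₀² + 2a

The equation (A) v² = v₀² + 2a is dimensionally incorrect.

LHS (v²): [L^2 T^-2]
RHS terms:
  - v₀²: [L^2 T^-2] ✓
  - 2a: [L T^-2] ✗ (does not match LHS)

The dimensions do not match. The other three equations balance.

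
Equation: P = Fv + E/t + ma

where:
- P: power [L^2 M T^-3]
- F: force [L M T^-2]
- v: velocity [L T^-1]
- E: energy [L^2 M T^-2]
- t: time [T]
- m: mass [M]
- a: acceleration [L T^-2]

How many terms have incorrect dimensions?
1

LHS P: [L^2 M T^-3]
- Fv: [L^2 M T^-3] ✓
- E/t: [L^2 M T^-3] ✓
- ma: [L M T^-2] ✗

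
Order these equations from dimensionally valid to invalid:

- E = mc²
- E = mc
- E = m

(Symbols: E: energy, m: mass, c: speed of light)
Dimensionally correct: E = mc²
Dimensionally incorrect: E = mc, E = m
Ordered (correct first, then incorrect): E = mc², E = mc, E = m

- E = mc²: LHS [L^2 M T^-2], RHS [L^2 M T^-2] → correct ✓
- E = mc: LHS [L^2 M T^-2], RHS [L M T^-1] → incorrect ✗
- E = m: LHS [L^2 M T^-2], RHS [M] → incorrect ✗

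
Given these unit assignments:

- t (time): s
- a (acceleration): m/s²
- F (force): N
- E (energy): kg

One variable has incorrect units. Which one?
E

The variable E (energy) should have units J, not kg.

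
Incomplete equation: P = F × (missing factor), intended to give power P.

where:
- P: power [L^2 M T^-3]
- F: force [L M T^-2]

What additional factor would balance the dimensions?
v (velocity), dimensions [L T^-1]

P has dimensions [L^2 M T^-3] and F has dimensions [L M T^-2].
The missing factor must have dimensions [L^2 M T^-3] / [L M T^-2] = [L T^-1], i.e. velocity (v).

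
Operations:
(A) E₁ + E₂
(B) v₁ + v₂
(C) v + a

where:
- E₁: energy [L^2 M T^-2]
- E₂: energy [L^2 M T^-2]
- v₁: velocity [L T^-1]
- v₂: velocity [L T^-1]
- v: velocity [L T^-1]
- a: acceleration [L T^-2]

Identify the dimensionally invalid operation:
(C) v + a

(A) E₁ + E₂: E₁ [L^2 M T^-2] and E₂ [L^2 M T^-2] — same dimensions ✓
(B) v₁ + v₂: v₁ [L T^-1] and v₂ [L T^-1] — same dimensions ✓
(C) v + a: v [L T^-1] and a [L T^-2] — different dimensions cannot be added/subtracted ✗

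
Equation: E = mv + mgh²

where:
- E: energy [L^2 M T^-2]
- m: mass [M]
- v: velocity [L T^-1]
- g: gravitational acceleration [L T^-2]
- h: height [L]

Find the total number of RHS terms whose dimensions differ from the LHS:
2

LHS E: [L^2 M T^-2]
- mv: [L M T^-1] ✗
- mgh²: [L^3 M T^-2] ✗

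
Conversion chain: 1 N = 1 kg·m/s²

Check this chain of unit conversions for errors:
The chain is correct (no errors).

Correct: Newton is defined as kg·m/s²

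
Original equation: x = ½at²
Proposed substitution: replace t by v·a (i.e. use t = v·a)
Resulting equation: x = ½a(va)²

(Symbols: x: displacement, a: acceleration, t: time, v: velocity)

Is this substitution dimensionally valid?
No

[t] = [T] and [v·a] = [L^2 T^-3]. These differ, so the substitution replaces a quantity by one of different dimensions and the result x = ½a(va)² has LHS [L] vs RHS [L^5 T^-8] — inconsistent.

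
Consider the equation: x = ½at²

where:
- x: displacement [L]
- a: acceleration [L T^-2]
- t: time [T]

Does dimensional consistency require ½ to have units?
No

x has dimensions [L] and at² already has dimensions [L], so the equation balances without ½ contributing any dimensions. ½ is a pure (dimensionless) number; changing or removing it would not affect dimensional consistency.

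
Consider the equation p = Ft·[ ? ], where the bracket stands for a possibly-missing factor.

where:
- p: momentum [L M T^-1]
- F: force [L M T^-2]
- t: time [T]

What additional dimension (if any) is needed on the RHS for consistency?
Nothing is missing — the bracketed factor must be dimensionless.

p has dimensions [L M T^-1] and Ft already has dimensions [L M T^-1], so p = Ft is dimensionally complete.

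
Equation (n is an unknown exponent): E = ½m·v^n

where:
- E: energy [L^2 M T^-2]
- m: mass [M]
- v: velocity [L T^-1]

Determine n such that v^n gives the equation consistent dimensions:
n = 2

E has dimensions [L^2 M T^-2]; v has dimensions [L T^-1].
The rest of the RHS has dimensions [M], so v^n must supply [L^2 T^-2].
With n = 2: ½m·v^2 has dimensions [L^2 M T^-2], matching the LHS ✓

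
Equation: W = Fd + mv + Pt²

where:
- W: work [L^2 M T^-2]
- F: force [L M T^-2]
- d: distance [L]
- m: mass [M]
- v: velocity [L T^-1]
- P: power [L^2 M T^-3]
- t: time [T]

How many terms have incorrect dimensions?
2

LHS W: [L^2 M T^-2]
- Fd: [L^2 M T^-2] ✓
- mv: [L M T^-1] ✗
- Pt²: [L^2 M T^-1] ✗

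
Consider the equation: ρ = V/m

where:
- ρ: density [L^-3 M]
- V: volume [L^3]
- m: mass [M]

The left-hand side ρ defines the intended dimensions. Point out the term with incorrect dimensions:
The right-hand side term V/m

ρ has dimensions [L^-3 M], but V/m has dimensions [L^3 M^-1], so the term V/m is dimensionally wrong for ρ.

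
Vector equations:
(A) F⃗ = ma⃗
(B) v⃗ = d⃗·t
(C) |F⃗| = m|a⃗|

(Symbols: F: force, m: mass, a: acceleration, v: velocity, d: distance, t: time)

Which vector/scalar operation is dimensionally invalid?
(B) v⃗ = d⃗·t

(A) F⃗ = ma⃗: LHS [L M T^-2], RHS [L M T^-2] ✓ — Force and acceleration are vectors, mass is a scalar
(B) v⃗ = d⃗·t: LHS [L T^-1], RHS [L T] ✗ — velocity is displacement per time; should be d⃗/t
(C) |F⃗| = m|a⃗|: LHS [L M T^-2], RHS [L M T^-2] ✓ — magnitudes of vectors are scalars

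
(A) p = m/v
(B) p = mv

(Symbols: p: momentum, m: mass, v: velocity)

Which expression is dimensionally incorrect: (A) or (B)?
(A)

(A) p = m/v: LHS [L M T^-1], RHS [L^-1 M T] ✗
(B) p = mv: LHS [L M T^-1], RHS [L M T^-1] ✓

Expression (A) p = m/v is dimensionally incorrect.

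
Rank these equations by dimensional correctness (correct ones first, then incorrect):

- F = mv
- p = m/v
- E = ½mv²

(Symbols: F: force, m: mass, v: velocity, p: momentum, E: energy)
Dimensionally correct: E = ½mv²
Dimensionally incorrect: F = mv, p = m/v
Ordered (correct first, then incorrect): E = ½mv², F = mv, p = m/v

- F = mv: LHS [L M T^-2], RHS [L M T^-1] → incorrect ✗
- p = m/v: LHS [L M T^-1], RHS [L^-1 M T] → incorrect ✗
- E = ½mv²: LHS [L^2 M T^-2], RHS [L^2 M T^-2] → correct ✓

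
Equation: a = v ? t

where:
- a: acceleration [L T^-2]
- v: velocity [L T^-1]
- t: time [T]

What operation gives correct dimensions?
division (÷): a = v ÷ t

a [L T^-2]; v [L T^-1]; t [T].
v × t → [L] ✗
v ÷ t → [L T^-2] ✓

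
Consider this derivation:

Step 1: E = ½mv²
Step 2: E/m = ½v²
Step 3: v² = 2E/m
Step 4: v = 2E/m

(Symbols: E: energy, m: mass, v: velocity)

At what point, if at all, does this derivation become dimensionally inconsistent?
Step 4

Step 1: E = ½mv² → LHS [L^2 M T^-2], RHS [L^2 M T^-2] ✓
Step 2: E/m = ½v² → LHS [L^2 T^-2], RHS [L^2 T^-2] ✓
Step 3: v² = 2E/m → LHS [L^2 T^-2], RHS [L^2 T^-2] ✓
Step 4: v = 2E/m → LHS [L T^-1], RHS [L^2 T^-2] ✗

The first dimensional inconsistency appears in step 4: v = 2E/m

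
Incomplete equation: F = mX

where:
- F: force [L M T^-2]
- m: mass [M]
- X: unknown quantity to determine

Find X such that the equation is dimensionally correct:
X = a (acceleration), dimensions [L T^-2]

F has dimensions [L M T^-2]; the rest of the RHS (m) has dimensions [M].
So X must have dimensions [L T^-2] — X = a (acceleration).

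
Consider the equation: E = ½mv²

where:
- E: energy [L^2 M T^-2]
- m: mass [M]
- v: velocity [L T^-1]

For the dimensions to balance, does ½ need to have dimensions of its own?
No

E has dimensions [L^2 M T^-2] and mv² already has dimensions [L^2 M T^-2], so the equation balances without ½ contributing any dimensions. ½ is a pure (dimensionless) number; changing or removing it would not affect dimensional consistency.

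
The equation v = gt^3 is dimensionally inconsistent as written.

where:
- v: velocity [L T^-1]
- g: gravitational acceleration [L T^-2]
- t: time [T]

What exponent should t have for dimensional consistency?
The exponent of t should be 1: v = gt

The LHS v has dimensions [L T^-1]; t has dimensions [T].
As written, the RHS gt^3 (exponent 3 on t) has dimensions [L T], which does not match.
With exponent 1, the RHS gt has dimensions [L T^-1], matching the LHS.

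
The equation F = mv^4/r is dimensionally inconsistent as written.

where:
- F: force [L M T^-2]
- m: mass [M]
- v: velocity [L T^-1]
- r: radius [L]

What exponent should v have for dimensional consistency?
The exponent of v should be 2: F = mv^2/r

The LHS F has dimensions [L M T^-2]; v has dimensions [L T^-1].
As written, the RHS mv^4/r (exponent 4 on v) has dimensions [L^3 M T^-4], which does not match.
With exponent 2, the RHS mv^2/r has dimensions [L M T^-2], matching the LHS.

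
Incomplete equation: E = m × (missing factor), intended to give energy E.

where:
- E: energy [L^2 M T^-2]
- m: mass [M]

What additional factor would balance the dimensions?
v² (velocity squared), dimensions [L^2 T^-2]

E has dimensions [L^2 M T^-2] and m has dimensions [M].
The missing factor must have dimensions [L^2 M T^-2] / [M] = [L^2 T^-2], i.e. velocity squared (v²).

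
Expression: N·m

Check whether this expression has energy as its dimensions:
Yes

The expression N·m has dimensions [L^2 M T^-2], which is exactly energy [L^2 M T^-2].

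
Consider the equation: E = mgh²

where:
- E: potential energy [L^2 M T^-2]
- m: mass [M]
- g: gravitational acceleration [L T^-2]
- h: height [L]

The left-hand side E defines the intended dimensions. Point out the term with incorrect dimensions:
The right-hand side term mgh²

E has dimensions [L^2 M T^-2], but mgh² has dimensions [L^3 M T^-2], so the term mgh² is dimensionally wrong for E.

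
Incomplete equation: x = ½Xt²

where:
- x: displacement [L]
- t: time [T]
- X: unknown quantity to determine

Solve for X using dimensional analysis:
X = a (acceleration), dimensions [L T^-2]

x has dimensions [L]; the rest of the RHS (½ t²) has dimensions [T^2].
So X must have dimensions [L T^-2] — X = a (acceleration).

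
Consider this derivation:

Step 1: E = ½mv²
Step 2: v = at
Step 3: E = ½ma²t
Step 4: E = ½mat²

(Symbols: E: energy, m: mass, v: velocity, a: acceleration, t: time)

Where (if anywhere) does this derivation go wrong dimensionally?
Step 3

Step 1: E = ½mv² → LHS [L^2 M T^-2], RHS [L^2 M T^-2] ✓
Step 2: v = at → LHS [L T^-1], RHS [L T^-1] ✓
Step 3: E = ½ma²t → LHS [L^2 M T^-2], RHS [L^2 M T^-3] ✗

The first dimensional inconsistency appears in step 3: E = ½ma²t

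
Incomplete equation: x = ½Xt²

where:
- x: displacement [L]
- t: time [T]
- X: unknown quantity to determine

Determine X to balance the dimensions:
X = a (acceleration), dimensions [L T^-2]

x has dimensions [L]; the rest of the RHS (½ t²) has dimensions [T^2].
So X must have dimensions [L T^-2] — X = a (acceleration).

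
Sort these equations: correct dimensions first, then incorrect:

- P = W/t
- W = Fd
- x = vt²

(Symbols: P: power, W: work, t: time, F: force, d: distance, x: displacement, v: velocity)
Dimensionally correct: P = W/t, W = Fd
Dimensionally incorrect: x = vt²
Ordered (correct first, then incorrect): P = W/t, W = Fd, x = vt²

- P = W/t: LHS [L^2 M T^-3], RHS [L^2 M T^-3] → correct ✓
- W = Fd: LHS [L^2 M T^-2], RHS [L^2 M T^-2] → correct ✓
- x = vt²: LHS [L], RHS [L T] → incorrect ✗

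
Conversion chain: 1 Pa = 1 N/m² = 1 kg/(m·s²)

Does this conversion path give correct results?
The chain is correct (no errors).

Correct: Pascal is Newton per square meter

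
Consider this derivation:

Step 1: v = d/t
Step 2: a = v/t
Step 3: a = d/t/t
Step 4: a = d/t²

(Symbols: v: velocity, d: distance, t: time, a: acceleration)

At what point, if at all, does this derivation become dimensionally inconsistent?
No step introduces an error — all steps are dimensionally consistent.

Step 1: v = d/t → LHS [L T^-1], RHS [L T^-1] ✓
Step 2: a = v/t → LHS [L T^-2], RHS [L T^-2] ✓
Step 3: a = d/t/t → LHS [L T^-2], RHS [L T^-2] ✓
Step 4: a = d/t² → LHS [L T^-2], RHS [L T^-2] ✓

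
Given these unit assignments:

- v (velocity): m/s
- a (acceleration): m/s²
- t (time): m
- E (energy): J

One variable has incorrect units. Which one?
t

The variable t (time) should have units s, not m.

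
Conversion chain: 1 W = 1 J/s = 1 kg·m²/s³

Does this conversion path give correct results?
The chain is correct (no errors).

Correct: Watt is Joule per second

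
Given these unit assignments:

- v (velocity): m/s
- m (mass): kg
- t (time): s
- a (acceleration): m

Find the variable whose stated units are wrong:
a

The variable a (acceleration) should have units m/s², not m.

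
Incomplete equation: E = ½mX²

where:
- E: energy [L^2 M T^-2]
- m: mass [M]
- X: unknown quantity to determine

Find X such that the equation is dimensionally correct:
X = v (velocity), dimensions [L T^-1]

E has dimensions [L^2 M T^-2]; the rest of the RHS (½m) has dimensions [M].
So X² must have dimensions [L^2 T^-2], i.e. X has dimensions [L T^-1] — X = v (velocity).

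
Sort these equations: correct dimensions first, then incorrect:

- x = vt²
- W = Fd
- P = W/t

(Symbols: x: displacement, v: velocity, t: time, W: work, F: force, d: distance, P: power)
Dimensionally correct: W = Fd, P = W/t
Dimensionally incorrect: x = vt²
Ordered (correct first, then incorrect): W = Fd, P = W/t, x = vt²

- x = vt²: LHS [L], RHS [L T] → incorrect ✗
- W = Fd: LHS [L^2 M T^-2], RHS [L^2 M T^-2] → correct ✓
- P = W/t: LHS [L^2 M T^-3], RHS [L^2 M T^-3] → correct ✓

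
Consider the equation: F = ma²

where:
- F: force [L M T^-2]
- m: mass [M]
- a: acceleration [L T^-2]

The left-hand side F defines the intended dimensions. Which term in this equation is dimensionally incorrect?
The right-hand side term ma²

F has dimensions [L M T^-2], but ma² has dimensions [L^2 M T^-4], so the term ma² is dimensionally wrong for F.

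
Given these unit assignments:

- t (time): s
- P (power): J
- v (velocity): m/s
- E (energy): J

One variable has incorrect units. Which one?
P

The variable P (power) should have units W, not J.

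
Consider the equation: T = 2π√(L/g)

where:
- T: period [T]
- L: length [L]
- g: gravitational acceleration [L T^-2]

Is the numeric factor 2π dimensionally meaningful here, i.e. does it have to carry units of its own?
No

T has dimensions [T] and √(L/g) already has dimensions [T], so the equation balances without 2π contributing any dimensions. 2π is a pure (dimensionless) number; changing or removing it would not affect dimensional consistency.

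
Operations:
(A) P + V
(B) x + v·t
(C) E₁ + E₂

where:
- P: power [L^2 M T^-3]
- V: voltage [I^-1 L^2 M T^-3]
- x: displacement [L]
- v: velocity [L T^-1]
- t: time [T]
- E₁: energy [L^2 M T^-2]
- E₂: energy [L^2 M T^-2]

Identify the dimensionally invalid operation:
(A) P + V

(A) P + V: P [L^2 M T^-3] and V [I^-1 L^2 M T^-3] — different dimensions cannot be added/subtracted ✗
(B) x + v·t: x [L] and v·t [L] — same dimensions ✓
(C) E₁ + E₂: E₁ [L^2 M T^-2] and E₂ [L^2 M T^-2] — same dimensions ✓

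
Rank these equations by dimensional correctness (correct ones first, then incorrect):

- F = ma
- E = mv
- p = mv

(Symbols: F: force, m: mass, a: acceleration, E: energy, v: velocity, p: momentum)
Dimensionally correct: F = ma, p = mv
Dimensionally incorrect: E = mv
Ordered (correct first, then incorrect): F = ma, p = mv, E = mv

- F = ma: LHS [L M T^-2], RHS [L M T^-2] → correct ✓
- E = mv: LHS [L^2 M T^-2], RHS [L M T^-1] → incorrect ✗
- p = mv: LHS [L M T^-1], RHS [L M T^-1] → correct ✓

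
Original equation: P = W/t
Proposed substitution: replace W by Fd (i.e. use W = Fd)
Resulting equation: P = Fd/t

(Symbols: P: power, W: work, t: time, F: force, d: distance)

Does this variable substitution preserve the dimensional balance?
Yes

[W] = [L^2 M T^-2] and [Fd] = [L^2 M T^-2]. These match, so the substitution replaces a quantity by one of the same dimensions and the result P = Fd/t has LHS [L^2 M T^-3] vs RHS [L^2 M T^-3] — still consistent.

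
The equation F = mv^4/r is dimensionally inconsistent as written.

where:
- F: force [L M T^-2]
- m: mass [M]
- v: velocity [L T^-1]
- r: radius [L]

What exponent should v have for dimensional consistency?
The exponent of v should be 2: F = mv^2/r

The LHS F has dimensions [L M T^-2]; v has dimensions [L T^-1].
As written, the RHS mv^4/r (exponent 4 on v) has dimensions [L^3 M T^-4], which does not match.
With exponent 2, the RHS mv^2/r has dimensions [L M T^-2], matching the LHS.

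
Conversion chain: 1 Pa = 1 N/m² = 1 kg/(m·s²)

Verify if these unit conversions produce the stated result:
The chain is correct (no errors).

Correct: Pascal is Newton per square meter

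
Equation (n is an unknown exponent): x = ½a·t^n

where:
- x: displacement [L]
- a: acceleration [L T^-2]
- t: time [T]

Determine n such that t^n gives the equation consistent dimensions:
n = 2

x has dimensions [L]; t has dimensions [T].
The rest of the RHS has dimensions [L T^-2], so t^n must supply [T^2].
With n = 2: ½a·t^2 has dimensions [L], matching the LHS ✓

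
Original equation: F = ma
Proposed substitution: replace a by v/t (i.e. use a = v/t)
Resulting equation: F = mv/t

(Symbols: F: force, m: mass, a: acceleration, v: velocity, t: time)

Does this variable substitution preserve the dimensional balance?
Yes

[a] = [L T^-2] and [v/t] = [L T^-2]. These match, so the substitution replaces a quantity by one of the same dimensions and the result F = mv/t has LHS [L M T^-2] vs RHS [L M T^-2] — still consistent.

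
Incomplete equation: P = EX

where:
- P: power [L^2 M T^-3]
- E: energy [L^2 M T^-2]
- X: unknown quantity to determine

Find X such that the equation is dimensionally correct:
X = f (inverse time / frequency (1/t)), dimensions [T^-1]

P has dimensions [L^2 M T^-3]; the rest of the RHS (E) has dimensions [L^2 M T^-2].
So X must have dimensions [T^-1] — X = f (inverse time / frequency (1/t)).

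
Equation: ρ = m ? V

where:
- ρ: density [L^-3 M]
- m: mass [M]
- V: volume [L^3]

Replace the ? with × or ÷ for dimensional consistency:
division (÷): ρ = m ÷ V

ρ [L^-3 M]; m [M]; V [L^3].
m × V → [L^3 M] ✗
m ÷ V → [L^-3 M] ✓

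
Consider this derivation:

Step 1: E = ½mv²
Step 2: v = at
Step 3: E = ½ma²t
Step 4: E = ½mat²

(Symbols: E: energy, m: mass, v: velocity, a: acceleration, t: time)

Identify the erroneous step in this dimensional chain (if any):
Step 3

Step 1: E = ½mv² → LHS [L^2 M T^-2], RHS [L^2 M T^-2] ✓
Step 2: v = at → LHS [L T^-1], RHS [L T^-1] ✓
Step 3: E = ½ma²t → LHS [L^2 M T^-2], RHS [L^2 M T^-3] ✗

The first dimensional inconsistency appears in step 3: E = ½ma²t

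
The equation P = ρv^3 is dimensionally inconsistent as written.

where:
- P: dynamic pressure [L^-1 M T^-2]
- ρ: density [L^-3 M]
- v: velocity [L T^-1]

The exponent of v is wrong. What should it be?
The exponent of v should be 2: P = ρv^2

The LHS P has dimensions [L^-1 M T^-2]; v has dimensions [L T^-1].
As written, the RHS ρv^3 (exponent 3 on v) has dimensions [M T^-3], which does not match.
With exponent 2, the RHS ρv^2 has dimensions [L^-1 M T^-2], matching the LHS.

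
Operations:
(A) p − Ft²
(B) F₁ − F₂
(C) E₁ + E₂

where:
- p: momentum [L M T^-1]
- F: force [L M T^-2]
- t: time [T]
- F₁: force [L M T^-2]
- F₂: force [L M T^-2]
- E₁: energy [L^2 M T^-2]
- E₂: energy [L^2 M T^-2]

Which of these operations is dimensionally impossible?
(A) p − Ft²

(A) p − Ft²: p [L M T^-1] and Ft² [L M] — different dimensions cannot be added/subtracted ✗
(B) F₁ − F₂: F₁ [L M T^-2] and F₂ [L M T^-2] — same dimensions ✓
(C) E₁ + E₂: E₁ [L^2 M T^-2] and E₂ [L^2 M T^-2] — same dimensions ✓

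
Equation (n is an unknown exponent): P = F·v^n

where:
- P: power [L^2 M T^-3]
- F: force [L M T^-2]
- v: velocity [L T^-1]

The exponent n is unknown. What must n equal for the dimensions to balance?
n = 1

P has dimensions [L^2 M T^-3]; v has dimensions [L T^-1].
The rest of the RHS has dimensions [L M T^-2], so v^n must supply [L T^-1].
With n = 1: F·v^1 has dimensions [L^2 M T^-3], matching the LHS ✓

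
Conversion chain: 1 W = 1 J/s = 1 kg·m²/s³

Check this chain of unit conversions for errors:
The chain is correct (no errors).

Correct: Watt is Joule per second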